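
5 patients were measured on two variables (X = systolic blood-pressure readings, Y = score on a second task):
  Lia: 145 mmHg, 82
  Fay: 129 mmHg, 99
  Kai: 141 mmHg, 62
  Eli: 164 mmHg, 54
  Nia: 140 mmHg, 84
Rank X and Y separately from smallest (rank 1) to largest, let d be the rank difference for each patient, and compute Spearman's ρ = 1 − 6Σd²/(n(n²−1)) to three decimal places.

Ranks of variable 1: 4, 1, 3, 5, 2
Ranks of variable 2: 3, 5, 2, 1, 4
d = r₁ − r₂: 1, -4, 1, 4, -2
d²: 1, 16, 1, 16, 4; Σd² = 38
ρ = 1 − 6·38/(5·24) = 1 − 228/120 = -0.900

-0.900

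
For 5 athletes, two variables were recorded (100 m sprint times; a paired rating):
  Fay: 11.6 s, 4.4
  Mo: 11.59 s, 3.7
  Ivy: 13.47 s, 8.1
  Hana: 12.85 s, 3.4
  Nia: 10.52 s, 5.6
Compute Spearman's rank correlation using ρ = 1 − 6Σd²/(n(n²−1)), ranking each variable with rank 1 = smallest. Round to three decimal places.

0.100

Ranks of variable 1: 3, 2, 5, 4, 1
Ranks of variable 2: 3, 2, 5, 1, 4
d = r₁ − r₂: 0, 0, 0, 3, -3
d²: 0, 0, 0, 9, 9; Σd² = 18
ρ = 1 − 6·18/(5·24) = 1 − 108/120 = 0.100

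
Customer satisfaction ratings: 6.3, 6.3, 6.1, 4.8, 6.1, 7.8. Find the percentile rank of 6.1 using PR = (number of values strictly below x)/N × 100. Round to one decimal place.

N = 6.
Strictly below 6.1: 1. Equal to 6.1: 2.
PR = 1/6 × 100 = 16.7

16.7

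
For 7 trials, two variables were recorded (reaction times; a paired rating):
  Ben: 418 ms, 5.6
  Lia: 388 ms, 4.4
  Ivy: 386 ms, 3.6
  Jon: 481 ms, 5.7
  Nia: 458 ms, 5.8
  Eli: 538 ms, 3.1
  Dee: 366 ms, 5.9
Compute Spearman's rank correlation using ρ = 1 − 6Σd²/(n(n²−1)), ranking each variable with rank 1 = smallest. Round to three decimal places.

Ranks of variable 1: 4, 3, 2, 6, 5, 7, 1
Ranks of variable 2: 4, 3, 2, 5, 6, 1, 7
d = r₁ − r₂: 0, 0, 0, 1, -1, 6, -6
d²: 0, 0, 0, 1, 1, 36, 36; Σd² = 74
ρ = 1 − 6·74/(7·48) = 1 − 444/336 = -0.321

-0.321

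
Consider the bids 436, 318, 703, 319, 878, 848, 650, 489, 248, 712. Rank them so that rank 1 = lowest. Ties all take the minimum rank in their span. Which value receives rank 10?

Sorted (ascending): 248, 318, 319, 436, 489, 650, 703, 712, 848, 878
No ties — each value takes its position as its rank.
Rank 10 → value 878.

878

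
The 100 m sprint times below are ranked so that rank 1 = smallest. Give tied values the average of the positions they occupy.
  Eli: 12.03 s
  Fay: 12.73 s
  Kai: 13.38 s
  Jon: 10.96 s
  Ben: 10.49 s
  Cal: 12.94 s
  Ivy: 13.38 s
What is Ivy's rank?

Sorted (ascending): 10.49, 10.96, 12.03, 12.73, 12.94, 13.38, 13.38
The 2 values of 13.38 occupy positions 6–7 → average rank (6+7)/2 = 6.5.
Ivy has value 13.38 s → rank 6.5.

6.5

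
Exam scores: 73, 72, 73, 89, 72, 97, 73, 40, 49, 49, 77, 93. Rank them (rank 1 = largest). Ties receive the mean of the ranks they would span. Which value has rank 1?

97

Sorted (descending): 97, 93, 89, 77, 73, 73, 73, 72, 72, 49, 49, 40
The 3 values of 73 occupy positions 5–7 → average rank 6.
The 2 values of 72 occupy positions 8–9 → average rank (8+9)/2 = 8.5.
The 2 values of 49 occupy positions 10–11 → average rank (10+11)/2 = 10.5.
Rank 1 → value 97.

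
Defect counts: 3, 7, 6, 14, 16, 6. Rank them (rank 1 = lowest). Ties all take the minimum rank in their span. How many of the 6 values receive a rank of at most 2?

Sorted (ascending): 3, 6, 6, 7, 14, 16
The 2 values of 6 occupy positions 2–3 → each gets rank 2.
Ranks ≤ 2: {1, 2, 2} → 3 values.

3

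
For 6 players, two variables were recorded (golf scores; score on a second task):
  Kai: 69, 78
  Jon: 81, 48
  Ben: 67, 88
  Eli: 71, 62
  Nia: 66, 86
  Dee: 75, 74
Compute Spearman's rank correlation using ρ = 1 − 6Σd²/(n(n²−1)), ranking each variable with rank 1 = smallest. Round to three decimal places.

-0.886

Ranks of variable 1: 3, 6, 2, 4, 1, 5
Ranks of variable 2: 4, 1, 6, 2, 5, 3
d = r₁ − r₂: -1, 5, -4, 2, -4, 2
d²: 1, 25, 16, 4, 16, 4; Σd² = 66
ρ = 1 − 6·66/(6·35) = 1 − 396/210 = -0.886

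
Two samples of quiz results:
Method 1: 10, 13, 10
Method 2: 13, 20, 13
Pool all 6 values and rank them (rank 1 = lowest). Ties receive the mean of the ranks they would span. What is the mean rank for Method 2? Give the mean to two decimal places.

4.67

Sorted (ascending): 10, 10, 13, 13, 13, 20
The 2 values of 10 occupy positions 1–2 → average rank (1+2)/2 = 1.5.
The 3 values of 13 occupy positions 3–5 → average rank 4.
Method 2 values → pooled ranks: 13→4, 20→6, 13→4
Mean rank = (4 + 6 + 4) / 3 = 4.67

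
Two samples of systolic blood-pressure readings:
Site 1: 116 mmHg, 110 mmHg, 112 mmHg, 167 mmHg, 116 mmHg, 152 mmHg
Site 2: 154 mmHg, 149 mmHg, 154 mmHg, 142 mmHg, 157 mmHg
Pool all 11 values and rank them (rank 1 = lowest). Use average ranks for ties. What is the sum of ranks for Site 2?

38

Sorted (ascending): 110, 112, 116, 116, 142, 149, 152, 154, 154, 157, 167
The 2 values of 116 occupy positions 3–4 → average rank (3+4)/2 = 3.5.
The 2 values of 154 occupy positions 8–9 → average rank (8+9)/2 = 8.5.
Site 2 values → pooled ranks: 154→8.5, 149→6, 154→8.5, 142→5, 157→10
Rank sum = 8.5 + 6 + 8.5 + 5 + 10 = 38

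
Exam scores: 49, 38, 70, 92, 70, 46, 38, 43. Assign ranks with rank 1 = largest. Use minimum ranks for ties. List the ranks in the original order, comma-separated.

4, 7, 2, 1, 2, 5, 7, 6

Sorted (descending): 92, 70, 70, 49, 46, 43, 38, 38
The 2 values of 70 occupy positions 2–3 → each gets rank 2.
The 2 values of 38 occupy positions 7–8 → each gets rank 7.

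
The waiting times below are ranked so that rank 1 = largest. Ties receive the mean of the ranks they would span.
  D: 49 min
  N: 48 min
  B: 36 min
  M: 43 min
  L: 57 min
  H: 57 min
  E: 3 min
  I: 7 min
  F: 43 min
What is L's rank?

Sorted (descending): 57, 57, 49, 48, 43, 43, 36, 7, 3
The 2 values of 57 occupy positions 1–2 → average rank (1+2)/2 = 1.5.
The 2 values of 43 occupy positions 5–6 → average rank (5+6)/2 = 5.5.
L has value 57 min → rank 1.5.

1.5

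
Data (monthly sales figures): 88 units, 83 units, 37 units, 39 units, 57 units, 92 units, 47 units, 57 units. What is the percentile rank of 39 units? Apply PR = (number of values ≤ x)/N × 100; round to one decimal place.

25.0

N = 8.
Strictly below 39: 1. Equal to 39: 1.
PR = 2/8 × 100 = 25.0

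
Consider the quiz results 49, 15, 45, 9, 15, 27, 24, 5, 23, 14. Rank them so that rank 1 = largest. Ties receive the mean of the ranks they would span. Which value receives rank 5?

23

Sorted (descending): 49, 45, 27, 24, 23, 15, 15, 14, 9, 5
The 2 values of 15 occupy positions 6–7 → average rank (6+7)/2 = 6.5.
Rank 5 → value 23.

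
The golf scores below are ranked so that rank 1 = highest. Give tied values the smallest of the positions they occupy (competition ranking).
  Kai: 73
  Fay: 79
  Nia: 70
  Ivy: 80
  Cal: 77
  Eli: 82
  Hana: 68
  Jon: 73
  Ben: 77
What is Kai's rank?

Sorted (descending): 82, 80, 79, 77, 77, 73, 73, 70, 68
The 2 values of 77 occupy positions 4–5 → each gets rank 4.
The 2 values of 73 occupy positions 6–7 → each gets rank 6.
Kai has value 73 → rank 6.

6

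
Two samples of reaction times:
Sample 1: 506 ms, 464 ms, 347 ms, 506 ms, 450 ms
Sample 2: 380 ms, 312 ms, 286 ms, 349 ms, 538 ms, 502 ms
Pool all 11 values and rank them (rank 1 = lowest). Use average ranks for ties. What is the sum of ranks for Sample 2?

31

Sorted (ascending): 286, 312, 347, 349, 380, 450, 464, 502, 506, 506, 538
The 2 values of 506 occupy positions 9–10 → average rank (9+10)/2 = 9.5.
Sample 2 values → pooled ranks: 380→5, 312→2, 286→1, 349→4, 538→11, 502→8
Rank sum = 5 + 2 + 1 + 4 + 11 + 8 = 31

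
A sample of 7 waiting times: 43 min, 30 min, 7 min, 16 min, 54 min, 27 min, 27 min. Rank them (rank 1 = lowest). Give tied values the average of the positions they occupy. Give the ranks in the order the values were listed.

Sorted (ascending): 7, 16, 27, 27, 30, 43, 54
The 2 values of 27 occupy positions 3–4 → average rank (3+4)/2 = 3.5.

6, 5, 1, 2, 7, 3.5, 3.5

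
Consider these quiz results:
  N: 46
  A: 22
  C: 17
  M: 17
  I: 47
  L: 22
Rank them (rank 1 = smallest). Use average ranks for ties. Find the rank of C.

Sorted (ascending): 17, 17, 22, 22, 46, 47
The 2 values of 17 occupy positions 1–2 → average rank (1+2)/2 = 1.5.
The 2 values of 22 occupy positions 3–4 → average rank (3+4)/2 = 3.5.
C has value 17 → rank 1.5.

1.5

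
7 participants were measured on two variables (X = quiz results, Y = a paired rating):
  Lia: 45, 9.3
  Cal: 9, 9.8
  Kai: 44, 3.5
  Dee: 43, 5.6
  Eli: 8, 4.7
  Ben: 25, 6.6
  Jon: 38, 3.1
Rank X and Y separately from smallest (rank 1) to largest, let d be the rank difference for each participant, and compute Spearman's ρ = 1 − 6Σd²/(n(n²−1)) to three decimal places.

Ranks of variable 1: 7, 2, 6, 5, 1, 3, 4
Ranks of variable 2: 6, 7, 2, 4, 3, 5, 1
d = r₁ − r₂: 1, -5, 4, 1, -2, -2, 3
d²: 1, 25, 16, 1, 4, 4, 9; Σd² = 60
ρ = 1 − 6·60/(7·48) = 1 − 360/336 = -0.071

-0.071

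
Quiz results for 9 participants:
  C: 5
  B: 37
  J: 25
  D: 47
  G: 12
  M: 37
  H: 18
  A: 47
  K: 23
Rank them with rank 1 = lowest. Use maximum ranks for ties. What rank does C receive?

1

Sorted (ascending): 5, 12, 18, 23, 25, 37, 37, 47, 47
The 2 values of 37 occupy positions 6–7 → each gets rank 7.
The 2 values of 47 occupy positions 8–9 → each gets rank 9.
C has value 5 → rank 1.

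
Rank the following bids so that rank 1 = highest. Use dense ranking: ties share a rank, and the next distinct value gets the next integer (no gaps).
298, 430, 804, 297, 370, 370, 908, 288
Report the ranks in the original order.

5, 3, 2, 6, 4, 4, 1, 7

Sorted (descending): 908, 804, 430, 370, 370, 298, 297, 288
The 2 values of 370 share dense rank 4.
Remaining distinct values take the next consecutive integers.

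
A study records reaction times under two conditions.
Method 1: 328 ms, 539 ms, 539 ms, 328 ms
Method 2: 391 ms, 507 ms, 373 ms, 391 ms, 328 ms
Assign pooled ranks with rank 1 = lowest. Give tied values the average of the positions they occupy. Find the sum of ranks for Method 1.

21

Sorted (ascending): 328, 328, 328, 373, 391, 391, 507, 539, 539
The 3 values of 328 occupy positions 1–3 → average rank 2.
The 2 values of 391 occupy positions 5–6 → average rank (5+6)/2 = 5.5.
The 2 values of 539 occupy positions 8–9 → average rank (8+9)/2 = 8.5.
Method 1 values → pooled ranks: 328→2, 539→8.5, 539→8.5, 328→2
Rank sum = 2 + 8.5 + 8.5 + 2 = 21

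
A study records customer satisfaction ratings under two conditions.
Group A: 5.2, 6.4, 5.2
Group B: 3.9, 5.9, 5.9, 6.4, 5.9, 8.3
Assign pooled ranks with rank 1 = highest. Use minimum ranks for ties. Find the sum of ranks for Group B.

Sorted (descending): 8.3, 6.4, 6.4, 5.9, 5.9, 5.9, 5.2, 5.2, 3.9
The 2 values of 6.4 occupy positions 2–3 → each gets rank 2.
The 3 values of 5.9 occupy positions 4–6 → each gets rank 4.
The 2 values of 5.2 occupy positions 7–8 → each gets rank 7.
Group B values → pooled ranks: 3.9→9, 5.9→4, 5.9→4, 6.4→2, 5.9→4, 8.3→1
Rank sum = 9 + 4 + 4 + 2 + 4 + 1 = 24

24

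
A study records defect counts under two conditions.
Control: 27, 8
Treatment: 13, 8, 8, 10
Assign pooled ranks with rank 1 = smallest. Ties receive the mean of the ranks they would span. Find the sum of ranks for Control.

Sorted (ascending): 8, 8, 8, 10, 13, 27
The 3 values of 8 occupy positions 1–3 → average rank 2.
Control values → pooled ranks: 27→6, 8→2
Rank sum = 6 + 2 = 8

8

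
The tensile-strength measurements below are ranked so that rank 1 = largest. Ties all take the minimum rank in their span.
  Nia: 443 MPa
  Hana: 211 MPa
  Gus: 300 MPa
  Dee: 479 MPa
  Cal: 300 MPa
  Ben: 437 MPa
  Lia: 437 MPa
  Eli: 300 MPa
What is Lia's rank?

Sorted (descending): 479, 443, 437, 437, 300, 300, 300, 211
The 2 values of 437 occupy positions 3–4 → each gets rank 3.
The 3 values of 300 occupy positions 5–7 → each gets rank 5.
Lia has value 437 MPa → rank 3.

3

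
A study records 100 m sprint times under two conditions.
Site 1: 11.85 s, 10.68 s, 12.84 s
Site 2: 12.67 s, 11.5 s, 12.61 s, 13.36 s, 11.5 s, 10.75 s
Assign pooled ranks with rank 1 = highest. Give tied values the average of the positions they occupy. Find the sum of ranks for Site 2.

29

Sorted (descending): 13.36, 12.84, 12.67, 12.61, 11.85, 11.5, 11.5, 10.75, 10.68
The 2 values of 11.5 occupy positions 6–7 → average rank (6+7)/2 = 6.5.
Site 2 values → pooled ranks: 12.67→3, 11.5→6.5, 12.61→4, 13.36→1, 11.5→6.5, 10.75→8
Rank sum = 3 + 6.5 + 4 + 1 + 6.5 + 8 = 29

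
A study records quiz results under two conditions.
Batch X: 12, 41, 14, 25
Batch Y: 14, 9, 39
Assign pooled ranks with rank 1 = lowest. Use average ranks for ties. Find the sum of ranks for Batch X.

Sorted (ascending): 9, 12, 14, 14, 25, 39, 41
The 2 values of 14 occupy positions 3–4 → average rank (3+4)/2 = 3.5.
Batch X values → pooled ranks: 12→2, 41→7, 14→3.5, 25→5
Rank sum = 2 + 7 + 3.5 + 5 = 17.5

17.5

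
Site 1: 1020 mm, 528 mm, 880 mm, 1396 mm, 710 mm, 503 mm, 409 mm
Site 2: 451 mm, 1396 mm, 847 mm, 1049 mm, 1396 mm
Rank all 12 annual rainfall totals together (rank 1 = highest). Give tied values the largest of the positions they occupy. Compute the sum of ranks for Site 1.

53

Sorted (descending): 1396, 1396, 1396, 1049, 1020, 880, 847, 710, 528, 503, 451, 409
The 3 values of 1396 occupy positions 1–3 → each gets rank 3.
Site 1 values → pooled ranks: 1020→5, 528→9, 880→6, 1396→3, 710→8, 503→10, 409→12
Rank sum = 5 + 9 + 6 + 3 + 8 + 10 + 12 = 53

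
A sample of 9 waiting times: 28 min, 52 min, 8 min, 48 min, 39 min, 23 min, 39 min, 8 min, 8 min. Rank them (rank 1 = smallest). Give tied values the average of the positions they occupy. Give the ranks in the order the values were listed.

Sorted (ascending): 8, 8, 8, 23, 28, 39, 39, 48, 52
The 3 values of 8 occupy positions 1–3 → average rank 2.
The 2 values of 39 occupy positions 6–7 → average rank (6+7)/2 = 6.5.

5, 9, 2, 8, 6.5, 4, 6.5, 2, 2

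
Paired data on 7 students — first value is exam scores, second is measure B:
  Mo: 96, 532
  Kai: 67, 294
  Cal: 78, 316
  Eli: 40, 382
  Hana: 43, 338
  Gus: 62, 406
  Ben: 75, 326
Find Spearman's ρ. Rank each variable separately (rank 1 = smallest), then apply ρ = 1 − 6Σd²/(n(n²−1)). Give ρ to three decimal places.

Ranks of variable 1: 7, 4, 6, 1, 2, 3, 5
Ranks of variable 2: 7, 1, 2, 5, 4, 6, 3
d = r₁ − r₂: 0, 3, 4, -4, -2, -3, 2
d²: 0, 9, 16, 16, 4, 9, 4; Σd² = 58
ρ = 1 − 6·58/(7·48) = 1 − 348/336 = -0.036

-0.036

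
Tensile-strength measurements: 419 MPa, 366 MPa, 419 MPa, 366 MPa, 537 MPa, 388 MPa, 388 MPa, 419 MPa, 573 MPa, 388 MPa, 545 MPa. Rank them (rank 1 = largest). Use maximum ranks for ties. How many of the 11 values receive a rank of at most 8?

6

Sorted (descending): 573, 545, 537, 419, 419, 419, 388, 388, 388, 366, 366
The 3 values of 419 occupy positions 4–6 → each gets rank 6.
The 3 values of 388 occupy positions 7–9 → each gets rank 9.
The 2 values of 366 occupy positions 10–11 → each gets rank 11.
Ranks ≤ 8: {1, 2, 3, 6, 6, 6} → 6 values.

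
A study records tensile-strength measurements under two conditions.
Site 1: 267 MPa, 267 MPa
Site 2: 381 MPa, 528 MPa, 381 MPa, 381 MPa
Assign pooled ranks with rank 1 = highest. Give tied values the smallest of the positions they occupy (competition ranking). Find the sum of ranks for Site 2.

7

Sorted (descending): 528, 381, 381, 381, 267, 267
The 3 values of 381 occupy positions 2–4 → each gets rank 2.
The 2 values of 267 occupy positions 5–6 → each gets rank 5.
Site 2 values → pooled ranks: 381→2, 528→1, 381→2, 381→2
Rank sum = 2 + 1 + 2 + 2 = 7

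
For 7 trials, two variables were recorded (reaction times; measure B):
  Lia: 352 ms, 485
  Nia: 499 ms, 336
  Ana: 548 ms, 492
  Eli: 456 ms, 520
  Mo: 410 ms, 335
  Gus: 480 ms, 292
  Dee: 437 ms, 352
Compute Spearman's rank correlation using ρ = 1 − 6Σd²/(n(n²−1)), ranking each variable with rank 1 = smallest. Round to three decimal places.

0.071

Ranks of variable 1: 1, 6, 7, 4, 2, 5, 3
Ranks of variable 2: 5, 3, 6, 7, 2, 1, 4
d = r₁ − r₂: -4, 3, 1, -3, 0, 4, -1
d²: 16, 9, 1, 9, 0, 16, 1; Σd² = 52
ρ = 1 − 6·52/(7·48) = 1 − 312/336 = 0.071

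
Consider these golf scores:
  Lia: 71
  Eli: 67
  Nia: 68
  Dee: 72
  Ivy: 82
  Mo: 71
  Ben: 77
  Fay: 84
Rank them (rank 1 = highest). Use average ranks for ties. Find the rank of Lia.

Sorted (descending): 84, 82, 77, 72, 71, 71, 68, 67
The 2 values of 71 occupy positions 5–6 → average rank (5+6)/2 = 5.5.
Lia has value 71 → rank 5.5.

5.5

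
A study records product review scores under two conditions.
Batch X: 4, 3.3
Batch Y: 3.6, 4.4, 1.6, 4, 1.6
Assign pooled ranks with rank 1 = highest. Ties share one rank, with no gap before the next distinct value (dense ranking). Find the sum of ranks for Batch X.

6

Sorted (descending): 4.4, 4, 4, 3.6, 3.3, 1.6, 1.6
The 2 values of 4 share dense rank 2.
The 2 values of 1.6 share dense rank 5.
Remaining distinct values take the next consecutive integers.
Batch X values → pooled ranks: 4→2, 3.3→4
Rank sum = 2 + 4 = 6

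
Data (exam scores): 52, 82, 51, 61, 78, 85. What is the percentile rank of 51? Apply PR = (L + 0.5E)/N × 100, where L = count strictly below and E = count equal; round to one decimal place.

N = 6.
Strictly below 51: 0. Equal to 51: 1.
PR = (0 + 0.5·1)/6 × 100 = 8.3

8.3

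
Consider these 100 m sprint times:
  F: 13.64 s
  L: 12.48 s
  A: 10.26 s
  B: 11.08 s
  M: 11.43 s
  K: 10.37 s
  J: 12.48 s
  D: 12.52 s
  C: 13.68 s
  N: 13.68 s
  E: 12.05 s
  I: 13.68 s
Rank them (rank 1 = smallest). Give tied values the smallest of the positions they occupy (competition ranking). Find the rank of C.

10

Sorted (ascending): 10.26, 10.37, 11.08, 11.43, 12.05, 12.48, 12.48, 12.52, 13.64, 13.68, 13.68, 13.68
The 2 values of 12.48 occupy positions 6–7 → each gets rank 6.
The 3 values of 13.68 occupy positions 10–12 → each gets rank 10.
C has value 13.68 s → rank 10.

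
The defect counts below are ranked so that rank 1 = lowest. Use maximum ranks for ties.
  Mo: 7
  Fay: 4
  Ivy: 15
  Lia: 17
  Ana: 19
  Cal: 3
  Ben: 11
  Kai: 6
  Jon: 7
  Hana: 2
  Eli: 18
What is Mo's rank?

6

Sorted (ascending): 2, 3, 4, 6, 7, 7, 11, 15, 17, 18, 19
The 2 values of 7 occupy positions 5–6 → each gets rank 6.
Mo has value 7 → rank 6.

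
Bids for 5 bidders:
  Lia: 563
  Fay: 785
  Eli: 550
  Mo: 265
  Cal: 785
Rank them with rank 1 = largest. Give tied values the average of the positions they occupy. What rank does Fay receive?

Sorted (descending): 785, 785, 563, 550, 265
The 2 values of 785 occupy positions 1–2 → average rank (1+2)/2 = 1.5.
Fay has value 785 → rank 1.5.

1.5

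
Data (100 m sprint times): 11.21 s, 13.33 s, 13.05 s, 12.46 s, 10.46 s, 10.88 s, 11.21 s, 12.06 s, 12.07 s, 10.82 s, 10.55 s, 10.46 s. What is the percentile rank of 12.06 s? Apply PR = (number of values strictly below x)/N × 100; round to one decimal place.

N = 12.
Strictly below 12.06: 7. Equal to 12.06: 1.
PR = 7/12 × 100 = 58.3

58.3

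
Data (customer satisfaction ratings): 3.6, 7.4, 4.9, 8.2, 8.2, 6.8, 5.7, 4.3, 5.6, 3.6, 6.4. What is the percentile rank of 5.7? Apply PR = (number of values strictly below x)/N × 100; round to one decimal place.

45.5

N = 11.
Strictly below 5.7: 5. Equal to 5.7: 1.
PR = 5/11 × 100 = 45.5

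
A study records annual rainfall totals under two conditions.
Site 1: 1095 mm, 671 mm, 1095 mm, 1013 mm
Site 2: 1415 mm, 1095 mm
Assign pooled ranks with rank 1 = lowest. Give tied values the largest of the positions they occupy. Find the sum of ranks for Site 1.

Sorted (ascending): 671, 1013, 1095, 1095, 1095, 1415
The 3 values of 1095 occupy positions 3–5 → each gets rank 5.
Site 1 values → pooled ranks: 1095→5, 671→1, 1095→5, 1013→2
Rank sum = 5 + 1 + 5 + 2 = 13

13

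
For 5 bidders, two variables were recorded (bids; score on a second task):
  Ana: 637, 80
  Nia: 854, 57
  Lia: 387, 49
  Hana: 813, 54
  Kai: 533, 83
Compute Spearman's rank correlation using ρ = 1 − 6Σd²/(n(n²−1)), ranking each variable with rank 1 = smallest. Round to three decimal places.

Ranks of variable 1: 3, 5, 1, 4, 2
Ranks of variable 2: 4, 3, 1, 2, 5
d = r₁ − r₂: -1, 2, 0, 2, -3
d²: 1, 4, 0, 4, 9; Σd² = 18
ρ = 1 − 6·18/(5·24) = 1 − 108/120 = 0.100

0.100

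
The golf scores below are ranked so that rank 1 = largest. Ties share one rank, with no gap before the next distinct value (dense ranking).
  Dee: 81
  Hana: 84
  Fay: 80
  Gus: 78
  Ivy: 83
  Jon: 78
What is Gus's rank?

5

Sorted (descending): 84, 83, 81, 80, 78, 78
The 2 values of 78 share dense rank 5.
Remaining distinct values take the next consecutive integers.
Gus has value 78 → rank 5.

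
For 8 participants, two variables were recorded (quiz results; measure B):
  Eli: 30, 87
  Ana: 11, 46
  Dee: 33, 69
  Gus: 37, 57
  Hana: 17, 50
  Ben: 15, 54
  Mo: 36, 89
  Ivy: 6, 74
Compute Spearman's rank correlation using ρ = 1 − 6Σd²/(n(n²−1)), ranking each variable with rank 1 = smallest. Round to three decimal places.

0.381

Ranks of variable 1: 5, 2, 6, 8, 4, 3, 7, 1
Ranks of variable 2: 7, 1, 5, 4, 2, 3, 8, 6
d = r₁ − r₂: -2, 1, 1, 4, 2, 0, -1, -5
d²: 4, 1, 1, 16, 4, 0, 1, 25; Σd² = 52
ρ = 1 − 6·52/(8·63) = 1 − 312/504 = 0.381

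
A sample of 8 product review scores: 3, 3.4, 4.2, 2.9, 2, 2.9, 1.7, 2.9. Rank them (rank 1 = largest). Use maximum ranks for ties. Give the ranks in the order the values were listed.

Sorted (descending): 4.2, 3.4, 3, 2.9, 2.9, 2.9, 2, 1.7
The 3 values of 2.9 occupy positions 4–6 → each gets rank 6.

3, 2, 1, 6, 7, 6, 8, 6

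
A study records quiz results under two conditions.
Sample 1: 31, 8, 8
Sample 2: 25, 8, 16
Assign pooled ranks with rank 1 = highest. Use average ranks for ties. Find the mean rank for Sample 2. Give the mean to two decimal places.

Sorted (descending): 31, 25, 16, 8, 8, 8
The 3 values of 8 occupy positions 4–6 → average rank 5.
Sample 2 values → pooled ranks: 25→2, 8→5, 16→3
Mean rank = (2 + 5 + 3) / 3 = 3.33

3.33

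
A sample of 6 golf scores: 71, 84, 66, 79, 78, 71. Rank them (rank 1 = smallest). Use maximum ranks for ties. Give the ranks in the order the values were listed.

Sorted (ascending): 66, 71, 71, 78, 79, 84
The 2 values of 71 occupy positions 2–3 → each gets rank 3.

3, 6, 1, 5, 4, 3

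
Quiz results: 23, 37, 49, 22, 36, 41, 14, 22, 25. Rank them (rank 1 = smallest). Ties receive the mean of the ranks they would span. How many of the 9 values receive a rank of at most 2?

1

Sorted (ascending): 14, 22, 22, 23, 25, 36, 37, 41, 49
The 2 values of 22 occupy positions 2–3 → average rank (2+3)/2 = 2.5.
Ranks ≤ 2: {1} → 1 value.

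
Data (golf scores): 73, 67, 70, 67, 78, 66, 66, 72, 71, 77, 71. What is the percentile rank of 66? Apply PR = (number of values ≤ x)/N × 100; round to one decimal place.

18.2

N = 11.
Strictly below 66: 0. Equal to 66: 2.
PR = 2/11 × 100 = 18.2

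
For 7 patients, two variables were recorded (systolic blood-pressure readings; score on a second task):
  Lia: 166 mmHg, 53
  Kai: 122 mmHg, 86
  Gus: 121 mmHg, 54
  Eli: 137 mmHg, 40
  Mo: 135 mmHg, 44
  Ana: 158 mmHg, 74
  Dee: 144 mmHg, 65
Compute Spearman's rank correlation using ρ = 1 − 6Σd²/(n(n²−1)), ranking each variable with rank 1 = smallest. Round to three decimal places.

Ranks of variable 1: 7, 2, 1, 4, 3, 6, 5
Ranks of variable 2: 3, 7, 4, 1, 2, 6, 5
d = r₁ − r₂: 4, -5, -3, 3, 1, 0, 0
d²: 16, 25, 9, 9, 1, 0, 0; Σd² = 60
ρ = 1 − 6·60/(7·48) = 1 − 360/336 = -0.071

-0.071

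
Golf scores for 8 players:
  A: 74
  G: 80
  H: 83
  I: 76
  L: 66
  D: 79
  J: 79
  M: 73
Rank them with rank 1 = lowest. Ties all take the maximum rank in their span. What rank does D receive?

Sorted (ascending): 66, 73, 74, 76, 79, 79, 80, 83
The 2 values of 79 occupy positions 5–6 → each gets rank 6.
D has value 79 → rank 6.

6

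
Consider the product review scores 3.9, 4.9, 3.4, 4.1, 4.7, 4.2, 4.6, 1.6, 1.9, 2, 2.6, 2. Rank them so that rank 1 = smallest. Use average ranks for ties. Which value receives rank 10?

Sorted (ascending): 1.6, 1.9, 2, 2, 2.6, 3.4, 3.9, 4.1, 4.2, 4.6, 4.7, 4.9
The 2 values of 2 occupy positions 3–4 → average rank (3+4)/2 = 3.5.
Rank 10 → value 4.6.

4.6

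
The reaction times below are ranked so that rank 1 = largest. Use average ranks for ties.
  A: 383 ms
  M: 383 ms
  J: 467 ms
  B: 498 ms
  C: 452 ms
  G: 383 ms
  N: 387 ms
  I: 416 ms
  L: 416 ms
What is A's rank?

8

Sorted (descending): 498, 467, 452, 416, 416, 387, 383, 383, 383
The 2 values of 416 occupy positions 4–5 → average rank (4+5)/2 = 4.5.
The 3 values of 383 occupy positions 7–9 → average rank 8.
A has value 383 ms → rank 8.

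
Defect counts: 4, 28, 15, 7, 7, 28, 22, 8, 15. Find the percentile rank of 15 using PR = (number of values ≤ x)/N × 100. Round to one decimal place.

N = 9.
Strictly below 15: 4. Equal to 15: 2.
PR = 6/9 × 100 = 66.7

66.7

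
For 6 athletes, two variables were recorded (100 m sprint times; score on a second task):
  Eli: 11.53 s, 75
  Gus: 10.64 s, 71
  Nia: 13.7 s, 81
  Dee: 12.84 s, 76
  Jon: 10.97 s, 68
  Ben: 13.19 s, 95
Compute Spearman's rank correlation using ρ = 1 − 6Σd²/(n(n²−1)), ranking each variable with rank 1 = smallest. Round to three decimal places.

0.886

Ranks of variable 1: 3, 1, 6, 4, 2, 5
Ranks of variable 2: 3, 2, 5, 4, 1, 6
d = r₁ − r₂: 0, -1, 1, 0, 1, -1
d²: 0, 1, 1, 0, 1, 1; Σd² = 4
ρ = 1 − 6·4/(6·35) = 1 − 24/210 = 0.886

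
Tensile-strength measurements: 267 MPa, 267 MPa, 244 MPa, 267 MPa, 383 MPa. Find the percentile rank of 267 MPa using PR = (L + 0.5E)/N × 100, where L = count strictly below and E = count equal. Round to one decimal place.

N = 5.
Strictly below 267: 1. Equal to 267: 3.
PR = (1 + 0.5·3)/5 × 100 = 50.0

50.0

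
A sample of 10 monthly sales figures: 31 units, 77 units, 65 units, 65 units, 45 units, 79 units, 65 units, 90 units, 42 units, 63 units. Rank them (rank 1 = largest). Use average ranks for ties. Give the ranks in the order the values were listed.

Sorted (descending): 90, 79, 77, 65, 65, 65, 63, 45, 42, 31
The 3 values of 65 occupy positions 4–6 → average rank 5.

10, 3, 5, 5, 8, 2, 5, 1, 9, 7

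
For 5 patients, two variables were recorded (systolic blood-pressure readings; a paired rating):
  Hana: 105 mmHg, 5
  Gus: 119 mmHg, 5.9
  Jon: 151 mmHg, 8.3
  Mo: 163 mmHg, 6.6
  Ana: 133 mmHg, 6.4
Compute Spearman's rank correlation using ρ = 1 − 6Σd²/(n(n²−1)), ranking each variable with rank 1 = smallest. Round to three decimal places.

Ranks of variable 1: 1, 2, 4, 5, 3
Ranks of variable 2: 1, 2, 5, 4, 3
d = r₁ − r₂: 0, 0, -1, 1, 0
d²: 0, 0, 1, 1, 0; Σd² = 2
ρ = 1 − 6·2/(5·24) = 1 − 12/120 = 0.900

0.900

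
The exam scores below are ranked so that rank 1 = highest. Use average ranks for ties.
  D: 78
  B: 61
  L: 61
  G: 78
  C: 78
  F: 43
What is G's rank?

2

Sorted (descending): 78, 78, 78, 61, 61, 43
The 3 values of 78 occupy positions 1–3 → average rank 2.
The 2 values of 61 occupy positions 4–5 → average rank (4+5)/2 = 4.5.
G has value 78 → rank 2.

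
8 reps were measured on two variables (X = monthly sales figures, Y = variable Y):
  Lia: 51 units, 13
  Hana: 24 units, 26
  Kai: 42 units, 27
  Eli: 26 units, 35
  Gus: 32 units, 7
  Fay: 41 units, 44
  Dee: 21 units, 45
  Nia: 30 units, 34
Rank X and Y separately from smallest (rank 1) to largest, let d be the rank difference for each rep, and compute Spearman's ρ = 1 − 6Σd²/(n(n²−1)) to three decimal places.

-0.452

Ranks of variable 1: 8, 2, 7, 3, 5, 6, 1, 4
Ranks of variable 2: 2, 3, 4, 6, 1, 7, 8, 5
d = r₁ − r₂: 6, -1, 3, -3, 4, -1, -7, -1
d²: 36, 1, 9, 9, 16, 1, 49, 1; Σd² = 122
ρ = 1 − 6·122/(8·63) = 1 − 732/504 = -0.452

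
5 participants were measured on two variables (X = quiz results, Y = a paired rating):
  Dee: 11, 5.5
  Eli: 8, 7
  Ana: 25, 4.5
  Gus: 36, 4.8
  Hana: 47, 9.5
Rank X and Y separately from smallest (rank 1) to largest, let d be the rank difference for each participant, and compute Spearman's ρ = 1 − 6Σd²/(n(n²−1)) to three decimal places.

0.100

Ranks of variable 1: 2, 1, 3, 4, 5
Ranks of variable 2: 3, 4, 1, 2, 5
d = r₁ − r₂: -1, -3, 2, 2, 0
d²: 1, 9, 4, 4, 0; Σd² = 18
ρ = 1 − 6·18/(5·24) = 1 − 108/120 = 0.100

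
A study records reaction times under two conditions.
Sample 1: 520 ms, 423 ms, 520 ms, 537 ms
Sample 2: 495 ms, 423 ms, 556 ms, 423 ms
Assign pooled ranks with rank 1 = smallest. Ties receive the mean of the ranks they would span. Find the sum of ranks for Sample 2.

16

Sorted (ascending): 423, 423, 423, 495, 520, 520, 537, 556
The 3 values of 423 occupy positions 1–3 → average rank 2.
The 2 values of 520 occupy positions 5–6 → average rank (5+6)/2 = 5.5.
Sample 2 values → pooled ranks: 495→4, 423→2, 556→8, 423→2
Rank sum = 4 + 2 + 8 + 2 = 16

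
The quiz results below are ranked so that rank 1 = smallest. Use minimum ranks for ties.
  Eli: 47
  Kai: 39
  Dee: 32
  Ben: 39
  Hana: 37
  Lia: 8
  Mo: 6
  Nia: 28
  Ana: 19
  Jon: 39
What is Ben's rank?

Sorted (ascending): 6, 8, 19, 28, 32, 37, 39, 39, 39, 47
The 3 values of 39 occupy positions 7–9 → each gets rank 7.
Ben has value 39 → rank 7.

7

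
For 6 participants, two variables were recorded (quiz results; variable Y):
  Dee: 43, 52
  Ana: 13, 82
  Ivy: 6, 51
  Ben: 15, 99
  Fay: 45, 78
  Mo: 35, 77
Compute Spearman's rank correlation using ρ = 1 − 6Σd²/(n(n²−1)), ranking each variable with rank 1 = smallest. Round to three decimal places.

Ranks of variable 1: 5, 2, 1, 3, 6, 4
Ranks of variable 2: 2, 5, 1, 6, 4, 3
d = r₁ − r₂: 3, -3, 0, -3, 2, 1
d²: 9, 9, 0, 9, 4, 1; Σd² = 32
ρ = 1 − 6·32/(6·35) = 1 − 192/210 = 0.086

0.086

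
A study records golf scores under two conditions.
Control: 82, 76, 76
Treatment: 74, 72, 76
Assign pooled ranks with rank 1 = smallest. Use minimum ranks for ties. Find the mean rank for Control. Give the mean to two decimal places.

4.00

Sorted (ascending): 72, 74, 76, 76, 76, 82
The 3 values of 76 occupy positions 3–5 → each gets rank 3.
Control values → pooled ranks: 82→6, 76→3, 76→3
Mean rank = (6 + 3 + 3) / 3 = 4.00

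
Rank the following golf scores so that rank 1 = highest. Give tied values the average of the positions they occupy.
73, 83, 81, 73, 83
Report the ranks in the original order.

4.5, 1.5, 3, 4.5, 1.5

Sorted (descending): 83, 83, 81, 73, 73
The 2 values of 83 occupy positions 1–2 → average rank (1+2)/2 = 1.5.
The 2 values of 73 occupy positions 4–5 → average rank (4+5)/2 = 4.5.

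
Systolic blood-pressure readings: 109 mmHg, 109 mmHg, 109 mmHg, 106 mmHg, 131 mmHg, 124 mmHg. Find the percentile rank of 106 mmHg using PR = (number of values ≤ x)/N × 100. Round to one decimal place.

16.7

N = 6.
Strictly below 106: 0. Equal to 106: 1.
PR = 1/6 × 100 = 16.7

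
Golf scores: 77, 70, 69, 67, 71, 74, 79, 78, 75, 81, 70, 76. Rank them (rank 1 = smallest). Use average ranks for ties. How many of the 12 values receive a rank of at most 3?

Sorted (ascending): 67, 69, 70, 70, 71, 74, 75, 76, 77, 78, 79, 81
The 2 values of 70 occupy positions 3–4 → average rank (3+4)/2 = 3.5.
Ranks ≤ 3: {1, 2} → 2 values.

2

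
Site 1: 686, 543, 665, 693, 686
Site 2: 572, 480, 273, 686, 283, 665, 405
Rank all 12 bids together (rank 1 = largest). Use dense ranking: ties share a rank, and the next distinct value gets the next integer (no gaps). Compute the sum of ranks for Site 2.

39

Sorted (descending): 693, 686, 686, 686, 665, 665, 572, 543, 480, 405, 283, 273
The 3 values of 686 share dense rank 2.
The 2 values of 665 share dense rank 3.
Remaining distinct values take the next consecutive integers.
Site 2 values → pooled ranks: 572→4, 480→6, 273→9, 686→2, 283→8, 665→3, 405→7
Rank sum = 4 + 6 + 9 + 2 + 8 + 3 + 7 = 39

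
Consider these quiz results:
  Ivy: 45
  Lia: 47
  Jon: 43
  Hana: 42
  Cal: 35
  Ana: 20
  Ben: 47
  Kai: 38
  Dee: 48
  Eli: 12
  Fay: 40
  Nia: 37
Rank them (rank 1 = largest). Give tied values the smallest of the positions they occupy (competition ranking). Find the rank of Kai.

8

Sorted (descending): 48, 47, 47, 45, 43, 42, 40, 38, 37, 35, 20, 12
The 2 values of 47 occupy positions 2–3 → each gets rank 2.
Kai has value 38 → rank 8.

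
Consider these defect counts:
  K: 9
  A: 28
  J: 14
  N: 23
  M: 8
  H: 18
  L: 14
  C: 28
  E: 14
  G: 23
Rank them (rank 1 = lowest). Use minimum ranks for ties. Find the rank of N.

7

Sorted (ascending): 8, 9, 14, 14, 14, 18, 23, 23, 28, 28
The 3 values of 14 occupy positions 3–5 → each gets rank 3.
The 2 values of 23 occupy positions 7–8 → each gets rank 7.
The 2 values of 28 occupy positions 9–10 → each gets rank 9.
N has value 23 → rank 7.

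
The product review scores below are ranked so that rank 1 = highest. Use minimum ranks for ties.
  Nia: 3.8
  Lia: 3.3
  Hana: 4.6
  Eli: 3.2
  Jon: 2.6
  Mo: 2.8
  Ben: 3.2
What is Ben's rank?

4

Sorted (descending): 4.6, 3.8, 3.3, 3.2, 3.2, 2.8, 2.6
The 2 values of 3.2 occupy positions 4–5 → each gets rank 4.
Ben has value 3.2 → rank 4.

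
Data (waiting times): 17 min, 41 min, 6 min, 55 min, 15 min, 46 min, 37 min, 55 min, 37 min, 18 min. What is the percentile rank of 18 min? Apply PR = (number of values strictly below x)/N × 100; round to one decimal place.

30.0

N = 10.
Strictly below 18: 3. Equal to 18: 1.
PR = 3/10 × 100 = 30.0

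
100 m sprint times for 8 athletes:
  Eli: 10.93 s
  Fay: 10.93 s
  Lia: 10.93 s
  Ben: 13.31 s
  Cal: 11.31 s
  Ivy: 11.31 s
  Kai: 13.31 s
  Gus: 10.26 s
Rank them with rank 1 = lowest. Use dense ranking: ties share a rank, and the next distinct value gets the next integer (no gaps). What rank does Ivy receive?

Sorted (ascending): 10.26, 10.93, 10.93, 10.93, 11.31, 11.31, 13.31, 13.31
The 3 values of 10.93 share dense rank 2.
The 2 values of 11.31 share dense rank 3.
The 2 values of 13.31 share dense rank 4.
Remaining distinct values take the next consecutive integers.
Ivy has value 11.31 s → rank 3.

3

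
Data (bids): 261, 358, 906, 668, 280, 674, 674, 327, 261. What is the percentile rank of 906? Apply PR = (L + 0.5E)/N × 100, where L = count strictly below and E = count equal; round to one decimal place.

94.4

N = 9.
Strictly below 906: 8. Equal to 906: 1.
PR = (8 + 0.5·1)/9 × 100 = 94.4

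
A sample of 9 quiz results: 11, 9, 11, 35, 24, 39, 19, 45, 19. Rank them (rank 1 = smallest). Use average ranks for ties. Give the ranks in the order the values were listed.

Sorted (ascending): 9, 11, 11, 19, 19, 24, 35, 39, 45
The 2 values of 11 occupy positions 2–3 → average rank (2+3)/2 = 2.5.
The 2 values of 19 occupy positions 4–5 → average rank (4+5)/2 = 4.5.

2.5, 1, 2.5, 7, 6, 8, 4.5, 9, 4.5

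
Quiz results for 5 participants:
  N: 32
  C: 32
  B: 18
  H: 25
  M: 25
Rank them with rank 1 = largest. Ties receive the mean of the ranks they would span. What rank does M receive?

Sorted (descending): 32, 32, 25, 25, 18
The 2 values of 32 occupy positions 1–2 → average rank (1+2)/2 = 1.5.
The 2 values of 25 occupy positions 3–4 → average rank (3+4)/2 = 3.5.
M has value 25 → rank 3.5.

3.5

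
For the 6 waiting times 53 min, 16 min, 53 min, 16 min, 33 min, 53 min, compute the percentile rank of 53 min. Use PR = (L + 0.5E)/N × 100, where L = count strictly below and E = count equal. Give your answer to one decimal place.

75.0

N = 6.
Strictly below 53: 3. Equal to 53: 3.
PR = (3 + 0.5·3)/6 × 100 = 75.0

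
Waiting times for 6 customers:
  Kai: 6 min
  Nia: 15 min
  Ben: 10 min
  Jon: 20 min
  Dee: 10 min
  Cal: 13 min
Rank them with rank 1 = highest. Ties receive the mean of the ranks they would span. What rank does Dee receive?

Sorted (descending): 20, 15, 13, 10, 10, 6
The 2 values of 10 occupy positions 4–5 → average rank (4+5)/2 = 4.5.
Dee has value 10 min → rank 4.5.

4.5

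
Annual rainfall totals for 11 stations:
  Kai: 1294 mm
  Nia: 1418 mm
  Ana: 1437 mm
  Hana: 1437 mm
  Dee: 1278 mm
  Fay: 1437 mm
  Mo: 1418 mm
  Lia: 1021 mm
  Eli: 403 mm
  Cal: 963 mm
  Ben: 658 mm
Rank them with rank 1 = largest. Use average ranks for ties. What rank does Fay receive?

2

Sorted (descending): 1437, 1437, 1437, 1418, 1418, 1294, 1278, 1021, 963, 658, 403
The 3 values of 1437 occupy positions 1–3 → average rank 2.
The 2 values of 1418 occupy positions 4–5 → average rank (4+5)/2 = 4.5.
Fay has value 1437 mm → rank 2.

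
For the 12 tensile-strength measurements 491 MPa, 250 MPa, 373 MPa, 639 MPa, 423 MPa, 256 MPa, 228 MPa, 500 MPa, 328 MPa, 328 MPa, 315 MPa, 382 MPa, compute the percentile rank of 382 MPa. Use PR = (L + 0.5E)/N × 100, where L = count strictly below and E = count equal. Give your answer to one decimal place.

62.5

N = 12.
Strictly below 382: 7. Equal to 382: 1.
PR = (7 + 0.5·1)/12 × 100 = 62.5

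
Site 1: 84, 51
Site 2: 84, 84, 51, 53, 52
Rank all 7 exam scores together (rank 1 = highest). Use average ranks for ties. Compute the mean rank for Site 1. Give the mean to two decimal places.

4.25

Sorted (descending): 84, 84, 84, 53, 52, 51, 51
The 3 values of 84 occupy positions 1–3 → average rank 2.
The 2 values of 51 occupy positions 6–7 → average rank (6+7)/2 = 6.5.
Site 1 values → pooled ranks: 84→2, 51→6.5
Mean rank = (2 + 6.5) / 2 = 4.25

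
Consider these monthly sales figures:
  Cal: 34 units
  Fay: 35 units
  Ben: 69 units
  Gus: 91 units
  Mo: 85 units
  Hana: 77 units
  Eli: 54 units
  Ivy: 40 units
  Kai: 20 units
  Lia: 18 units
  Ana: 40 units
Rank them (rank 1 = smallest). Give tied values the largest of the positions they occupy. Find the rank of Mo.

10

Sorted (ascending): 18, 20, 34, 35, 40, 40, 54, 69, 77, 85, 91
The 2 values of 40 occupy positions 5–6 → each gets rank 6.
Mo has value 85 units → rank 10.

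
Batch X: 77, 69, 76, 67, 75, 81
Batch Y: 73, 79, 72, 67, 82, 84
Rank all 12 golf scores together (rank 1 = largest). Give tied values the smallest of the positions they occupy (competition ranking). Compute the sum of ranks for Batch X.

Sorted (descending): 84, 82, 81, 79, 77, 76, 75, 73, 72, 69, 67, 67
The 2 values of 67 occupy positions 11–12 → each gets rank 11.
Batch X values → pooled ranks: 77→5, 69→10, 76→6, 67→11, 75→7, 81→3
Rank sum = 5 + 10 + 6 + 11 + 7 + 3 = 42

42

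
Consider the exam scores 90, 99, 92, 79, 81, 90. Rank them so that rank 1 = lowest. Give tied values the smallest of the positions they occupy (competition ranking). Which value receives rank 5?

92

Sorted (ascending): 79, 81, 90, 90, 92, 99
The 2 values of 90 occupy positions 3–4 → each gets rank 3.
Rank 5 → value 92.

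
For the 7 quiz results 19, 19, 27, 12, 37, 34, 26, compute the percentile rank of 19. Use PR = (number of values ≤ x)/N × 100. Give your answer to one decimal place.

N = 7.
Strictly below 19: 1. Equal to 19: 2.
PR = 3/7 × 100 = 42.9

42.9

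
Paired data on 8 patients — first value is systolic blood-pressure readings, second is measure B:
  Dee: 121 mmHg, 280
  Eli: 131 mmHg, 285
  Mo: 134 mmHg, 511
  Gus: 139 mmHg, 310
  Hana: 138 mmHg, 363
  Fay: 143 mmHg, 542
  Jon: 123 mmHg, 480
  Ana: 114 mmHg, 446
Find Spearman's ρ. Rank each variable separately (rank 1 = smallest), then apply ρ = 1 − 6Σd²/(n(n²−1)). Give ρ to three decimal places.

0.357

Ranks of variable 1: 2, 4, 5, 7, 6, 8, 3, 1
Ranks of variable 2: 1, 2, 7, 3, 4, 8, 6, 5
d = r₁ − r₂: 1, 2, -2, 4, 2, 0, -3, -4
d²: 1, 4, 4, 16, 4, 0, 9, 16; Σd² = 54
ρ = 1 − 6·54/(8·63) = 1 − 324/504 = 0.357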